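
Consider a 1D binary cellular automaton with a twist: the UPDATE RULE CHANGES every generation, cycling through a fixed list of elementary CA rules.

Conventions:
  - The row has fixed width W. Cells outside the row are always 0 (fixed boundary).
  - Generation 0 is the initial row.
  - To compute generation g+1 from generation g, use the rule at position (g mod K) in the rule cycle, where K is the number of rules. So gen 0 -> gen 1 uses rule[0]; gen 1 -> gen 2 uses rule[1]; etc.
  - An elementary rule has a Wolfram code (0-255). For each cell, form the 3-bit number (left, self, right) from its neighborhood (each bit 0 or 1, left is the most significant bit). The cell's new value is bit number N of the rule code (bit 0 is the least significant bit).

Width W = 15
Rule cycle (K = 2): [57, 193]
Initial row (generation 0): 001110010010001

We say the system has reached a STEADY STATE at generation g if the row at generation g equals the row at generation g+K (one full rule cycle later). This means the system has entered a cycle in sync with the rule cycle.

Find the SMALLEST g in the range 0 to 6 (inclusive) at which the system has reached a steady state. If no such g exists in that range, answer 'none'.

Gen 0: 001110010010001
Gen 1 (rule 57): 101001001001100
Gen 2 (rule 193): 000000000000101
Gen 3 (rule 57): 111111111110010
Gen 4 (rule 193): 011111111110000
Gen 5 (rule 57): 010000000001111
Gen 6 (rule 193): 000111111100111
Gen 7 (rule 57): 110100000010100
Gen 8 (rule 193): 010001111000001

Answer: none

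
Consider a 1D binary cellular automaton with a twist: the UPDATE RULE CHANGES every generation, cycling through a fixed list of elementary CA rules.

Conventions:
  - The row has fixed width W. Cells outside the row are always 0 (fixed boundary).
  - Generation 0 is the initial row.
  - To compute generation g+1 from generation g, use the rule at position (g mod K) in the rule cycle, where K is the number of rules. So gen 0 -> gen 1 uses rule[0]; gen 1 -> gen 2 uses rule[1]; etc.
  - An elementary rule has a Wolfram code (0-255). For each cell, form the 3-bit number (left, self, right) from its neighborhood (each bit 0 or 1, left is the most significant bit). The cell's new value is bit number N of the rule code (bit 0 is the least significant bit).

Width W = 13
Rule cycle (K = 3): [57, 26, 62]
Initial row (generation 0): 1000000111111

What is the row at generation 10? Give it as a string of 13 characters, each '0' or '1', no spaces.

Answer: 1000001101010

Derivation:
Gen 0: 1000000111111
Gen 1 (rule 57): 0111110100000
Gen 2 (rule 26): 1100000010000
Gen 3 (rule 62): 1010000111000
Gen 4 (rule 57): 0101110100111
Gen 5 (rule 26): 1001000011100
Gen 6 (rule 62): 1111100110010
Gen 7 (rule 57): 1000010101001
Gen 8 (rule 26): 0100100000110
Gen 9 (rule 62): 1111110001101
Gen 10 (rule 57): 1000001101010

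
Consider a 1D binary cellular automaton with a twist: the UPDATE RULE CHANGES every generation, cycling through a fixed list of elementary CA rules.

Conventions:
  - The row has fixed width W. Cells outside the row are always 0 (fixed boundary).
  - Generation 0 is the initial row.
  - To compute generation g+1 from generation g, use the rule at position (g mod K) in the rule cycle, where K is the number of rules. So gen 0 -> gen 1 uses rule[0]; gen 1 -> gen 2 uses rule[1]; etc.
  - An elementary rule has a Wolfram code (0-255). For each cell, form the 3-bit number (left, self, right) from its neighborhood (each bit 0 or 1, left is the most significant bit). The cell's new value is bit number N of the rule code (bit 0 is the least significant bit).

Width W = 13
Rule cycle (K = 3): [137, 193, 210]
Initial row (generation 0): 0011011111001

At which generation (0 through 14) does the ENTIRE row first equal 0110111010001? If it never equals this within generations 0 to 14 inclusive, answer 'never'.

Answer: never

Derivation:
Gen 0: 0011011111001
Gen 1 (rule 137): 1010011110000
Gen 2 (rule 193): 0000001110111
Gen 3 (rule 210): 0000010110011
Gen 4 (rule 137): 1111000100010
Gen 5 (rule 193): 0111010001000
Gen 6 (rule 210): 1011001010100
Gen 7 (rule 137): 0010000000001
Gen 8 (rule 193): 1000111111100
Gen 9 (rule 210): 0101011111110
Gen 10 (rule 137): 0000011111100
Gen 11 (rule 193): 1111001111101
Gen 12 (rule 210): 0111110111100
Gen 13 (rule 137): 0111100111001
Gen 14 (rule 193): 0011100011000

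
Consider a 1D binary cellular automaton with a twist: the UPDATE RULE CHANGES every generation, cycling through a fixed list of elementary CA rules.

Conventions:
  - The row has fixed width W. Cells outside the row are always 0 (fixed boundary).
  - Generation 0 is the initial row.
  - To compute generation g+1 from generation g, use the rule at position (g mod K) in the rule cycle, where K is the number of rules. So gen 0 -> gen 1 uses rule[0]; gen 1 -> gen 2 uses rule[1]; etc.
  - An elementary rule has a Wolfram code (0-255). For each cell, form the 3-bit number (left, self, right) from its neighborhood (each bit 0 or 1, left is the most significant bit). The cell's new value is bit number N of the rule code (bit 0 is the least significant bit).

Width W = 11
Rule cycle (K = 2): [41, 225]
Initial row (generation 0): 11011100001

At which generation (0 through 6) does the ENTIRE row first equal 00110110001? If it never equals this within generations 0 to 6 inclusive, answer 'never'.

Gen 0: 11011100001
Gen 1 (rule 41): 10110001100
Gen 2 (rule 225): 01010100101
Gen 3 (rule 41): 00101000010
Gen 4 (rule 225): 10010011000
Gen 5 (rule 41): 00000010011
Gen 6 (rule 225): 11111000001

Answer: never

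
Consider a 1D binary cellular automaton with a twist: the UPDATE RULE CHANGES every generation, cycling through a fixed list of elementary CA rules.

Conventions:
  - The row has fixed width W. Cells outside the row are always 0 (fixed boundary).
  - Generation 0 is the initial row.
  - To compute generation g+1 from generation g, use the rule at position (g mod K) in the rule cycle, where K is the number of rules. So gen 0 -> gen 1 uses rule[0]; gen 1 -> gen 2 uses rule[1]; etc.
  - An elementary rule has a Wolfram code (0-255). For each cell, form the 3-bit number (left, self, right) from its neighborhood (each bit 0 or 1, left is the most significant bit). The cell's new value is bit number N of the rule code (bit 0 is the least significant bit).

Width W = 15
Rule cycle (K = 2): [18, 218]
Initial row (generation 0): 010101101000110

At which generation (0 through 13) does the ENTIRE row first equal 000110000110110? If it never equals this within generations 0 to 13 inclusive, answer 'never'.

Answer: never

Derivation:
Gen 0: 010101101000110
Gen 1 (rule 18): 100000000101001
Gen 2 (rule 218): 010000001000110
Gen 3 (rule 18): 101000010101001
Gen 4 (rule 218): 000100100000110
Gen 5 (rule 18): 001011010001001
Gen 6 (rule 218): 010011001010110
Gen 7 (rule 18): 101100110000001
Gen 8 (rule 218): 001111111000010
Gen 9 (rule 18): 010000000100101
Gen 10 (rule 218): 101000001011000
Gen 11 (rule 18): 000100010000100
Gen 12 (rule 218): 001010101001010
Gen 13 (rule 18): 010000000110001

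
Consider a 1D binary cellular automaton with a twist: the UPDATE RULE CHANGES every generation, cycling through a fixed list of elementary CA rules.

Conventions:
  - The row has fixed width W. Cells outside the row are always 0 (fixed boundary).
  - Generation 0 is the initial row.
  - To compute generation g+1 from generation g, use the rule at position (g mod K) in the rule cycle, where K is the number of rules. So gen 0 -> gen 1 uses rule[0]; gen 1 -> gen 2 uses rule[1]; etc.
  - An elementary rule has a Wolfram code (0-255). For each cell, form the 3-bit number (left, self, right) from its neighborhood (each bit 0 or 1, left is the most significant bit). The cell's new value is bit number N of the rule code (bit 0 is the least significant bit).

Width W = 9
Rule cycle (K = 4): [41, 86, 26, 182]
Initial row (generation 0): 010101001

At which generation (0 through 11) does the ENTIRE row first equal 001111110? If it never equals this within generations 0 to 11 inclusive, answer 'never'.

Gen 0: 010101001
Gen 1 (rule 41): 001010000
Gen 2 (rule 86): 011011000
Gen 3 (rule 26): 110010100
Gen 4 (rule 182): 001111110
Gen 5 (rule 41): 101000000
Gen 6 (rule 86): 101100000
Gen 7 (rule 26): 001010000
Gen 8 (rule 182): 011111000
Gen 9 (rule 41): 010000011
Gen 10 (rule 86): 111000101
Gen 11 (rule 26): 100101000

Answer: 4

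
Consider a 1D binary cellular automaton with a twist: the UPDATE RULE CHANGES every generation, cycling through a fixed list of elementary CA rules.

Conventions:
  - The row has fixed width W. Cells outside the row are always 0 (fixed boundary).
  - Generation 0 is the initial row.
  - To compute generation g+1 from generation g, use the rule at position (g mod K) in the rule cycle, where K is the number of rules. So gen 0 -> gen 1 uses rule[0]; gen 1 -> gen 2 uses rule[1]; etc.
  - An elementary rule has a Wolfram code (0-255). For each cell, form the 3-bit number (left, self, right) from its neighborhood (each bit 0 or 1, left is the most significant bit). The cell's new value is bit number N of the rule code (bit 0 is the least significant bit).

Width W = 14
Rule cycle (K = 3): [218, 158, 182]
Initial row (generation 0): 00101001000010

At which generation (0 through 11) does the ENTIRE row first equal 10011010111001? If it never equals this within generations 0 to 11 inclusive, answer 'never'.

Answer: never

Derivation:
Gen 0: 00101001000010
Gen 1 (rule 218): 01000110100101
Gen 2 (rule 158): 11101100111101
Gen 3 (rule 182): 01010011011011
Gen 4 (rule 218): 10001111011011
Gen 5 (rule 158): 11011110010010
Gen 6 (rule 182): 00101101111111
Gen 7 (rule 218): 01001101111111
Gen 8 (rule 158): 11111001111110
Gen 9 (rule 182): 01110110111101
Gen 10 (rule 218): 11110110111100
Gen 11 (rule 158): 11100100111010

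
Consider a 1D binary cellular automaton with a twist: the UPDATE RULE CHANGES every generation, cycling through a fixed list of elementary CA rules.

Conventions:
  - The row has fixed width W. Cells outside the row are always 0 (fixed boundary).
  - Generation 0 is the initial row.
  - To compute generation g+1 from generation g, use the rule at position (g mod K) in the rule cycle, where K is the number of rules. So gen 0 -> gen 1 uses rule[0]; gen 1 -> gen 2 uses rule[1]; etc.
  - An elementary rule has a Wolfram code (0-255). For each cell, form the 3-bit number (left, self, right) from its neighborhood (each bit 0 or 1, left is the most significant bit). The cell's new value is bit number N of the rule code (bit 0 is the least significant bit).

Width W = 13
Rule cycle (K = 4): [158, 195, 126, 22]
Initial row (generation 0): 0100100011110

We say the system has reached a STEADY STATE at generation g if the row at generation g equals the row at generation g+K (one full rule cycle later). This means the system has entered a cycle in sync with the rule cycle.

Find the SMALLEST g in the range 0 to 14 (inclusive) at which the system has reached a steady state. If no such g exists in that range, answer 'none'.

Gen 0: 0100100011110
Gen 1 (rule 158): 1111110111101
Gen 2 (rule 195): 0111110011100
Gen 3 (rule 126): 1100011110110
Gen 4 (rule 22): 0010100000001
Gen 5 (rule 158): 0110110000011
Gen 6 (rule 195): 1010010111101
Gen 7 (rule 126): 1111111100111
Gen 8 (rule 22): 0000000011000
Gen 9 (rule 158): 0000000110100
Gen 10 (rule 195): 1111111010001
Gen 11 (rule 126): 1000001111011
Gen 12 (rule 22): 1100010000000
Gen 13 (rule 158): 1010111000000
Gen 14 (rule 195): 0000011011111
Gen 15 (rule 126): 0000111110001
Gen 16 (rule 22): 0001000001011
Gen 17 (rule 158): 0011100011010
Gen 18 (rule 195): 1101101101000

Answer: none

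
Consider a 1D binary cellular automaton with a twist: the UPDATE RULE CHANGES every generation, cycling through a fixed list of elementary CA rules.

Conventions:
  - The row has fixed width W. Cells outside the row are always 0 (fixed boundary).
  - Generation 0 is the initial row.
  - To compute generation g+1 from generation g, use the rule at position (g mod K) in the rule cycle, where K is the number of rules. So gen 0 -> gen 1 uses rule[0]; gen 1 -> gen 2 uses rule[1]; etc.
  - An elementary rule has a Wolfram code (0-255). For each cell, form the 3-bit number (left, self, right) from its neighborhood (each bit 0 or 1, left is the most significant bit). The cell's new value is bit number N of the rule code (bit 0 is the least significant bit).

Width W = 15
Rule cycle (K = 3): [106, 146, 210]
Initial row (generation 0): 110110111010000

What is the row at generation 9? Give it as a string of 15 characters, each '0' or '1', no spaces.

Gen 0: 110110111010000
Gen 1 (rule 106): 111111101100000
Gen 2 (rule 146): 011111000010000
Gen 3 (rule 210): 101111100101000
Gen 4 (rule 106): 011000101010000
Gen 5 (rule 146): 100101000001000
Gen 6 (rule 210): 011000100010100
Gen 7 (rule 106): 111001000101000
Gen 8 (rule 146): 010110101000100
Gen 9 (rule 210): 100010000101010

Answer: 100010000101010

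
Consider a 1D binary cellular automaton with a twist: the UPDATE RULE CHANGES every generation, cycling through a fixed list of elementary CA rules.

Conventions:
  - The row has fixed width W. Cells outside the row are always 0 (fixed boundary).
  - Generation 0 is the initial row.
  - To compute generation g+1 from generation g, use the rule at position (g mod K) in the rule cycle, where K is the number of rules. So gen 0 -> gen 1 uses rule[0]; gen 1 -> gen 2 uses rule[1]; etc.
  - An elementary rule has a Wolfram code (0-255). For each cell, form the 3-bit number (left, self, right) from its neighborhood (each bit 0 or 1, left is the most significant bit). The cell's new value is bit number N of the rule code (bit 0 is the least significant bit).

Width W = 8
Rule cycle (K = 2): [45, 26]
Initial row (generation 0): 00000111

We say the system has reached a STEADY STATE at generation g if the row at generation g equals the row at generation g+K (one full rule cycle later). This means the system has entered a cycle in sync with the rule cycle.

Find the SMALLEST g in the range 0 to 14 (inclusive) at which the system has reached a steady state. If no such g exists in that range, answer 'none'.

Answer: none

Derivation:
Gen 0: 00000111
Gen 1 (rule 45): 11110100
Gen 2 (rule 26): 10000010
Gen 3 (rule 45): 10111010
Gen 4 (rule 26): 00100001
Gen 5 (rule 45): 10101101
Gen 6 (rule 26): 00001000
Gen 7 (rule 45): 11101011
Gen 8 (rule 26): 10000010
Gen 9 (rule 45): 10111010
Gen 10 (rule 26): 00100001
Gen 11 (rule 45): 10101101
Gen 12 (rule 26): 00001000
Gen 13 (rule 45): 11101011
Gen 14 (rule 26): 10000010
Gen 15 (rule 45): 10111010
Gen 16 (rule 26): 00100001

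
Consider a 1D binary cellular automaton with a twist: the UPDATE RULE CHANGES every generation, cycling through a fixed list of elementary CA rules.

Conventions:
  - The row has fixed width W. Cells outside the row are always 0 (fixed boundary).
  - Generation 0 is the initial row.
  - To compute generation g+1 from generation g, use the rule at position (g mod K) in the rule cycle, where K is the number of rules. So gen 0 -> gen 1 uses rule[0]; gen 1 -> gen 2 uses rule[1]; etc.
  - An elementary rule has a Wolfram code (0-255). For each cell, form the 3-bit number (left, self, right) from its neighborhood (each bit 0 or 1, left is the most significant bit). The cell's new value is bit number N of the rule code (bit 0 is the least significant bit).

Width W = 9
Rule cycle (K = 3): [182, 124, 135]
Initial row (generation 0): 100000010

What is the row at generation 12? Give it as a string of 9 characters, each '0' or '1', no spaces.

Gen 0: 100000010
Gen 1 (rule 182): 110000111
Gen 2 (rule 124): 111000101
Gen 3 (rule 135): 010011101
Gen 4 (rule 182): 111101011
Gen 5 (rule 124): 100111111
Gen 6 (rule 135): 101011110
Gen 7 (rule 182): 111101101
Gen 8 (rule 124): 100111111
Gen 9 (rule 135): 101011110
Gen 10 (rule 182): 111101101
Gen 11 (rule 124): 100111111
Gen 12 (rule 135): 101011110

Answer: 101011110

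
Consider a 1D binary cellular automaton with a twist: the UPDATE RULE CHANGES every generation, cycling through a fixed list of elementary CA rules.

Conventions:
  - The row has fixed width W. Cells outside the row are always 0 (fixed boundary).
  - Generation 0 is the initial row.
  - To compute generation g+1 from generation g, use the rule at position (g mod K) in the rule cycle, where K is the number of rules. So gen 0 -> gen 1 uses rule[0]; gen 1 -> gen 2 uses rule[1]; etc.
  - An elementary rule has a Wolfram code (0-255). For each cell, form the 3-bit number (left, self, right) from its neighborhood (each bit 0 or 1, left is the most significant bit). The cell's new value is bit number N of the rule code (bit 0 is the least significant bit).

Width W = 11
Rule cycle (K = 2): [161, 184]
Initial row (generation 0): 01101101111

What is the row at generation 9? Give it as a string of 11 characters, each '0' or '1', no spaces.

Gen 0: 01101101111
Gen 1 (rule 161): 00010010110
Gen 2 (rule 184): 00001001101
Gen 3 (rule 161): 11100000010
Gen 4 (rule 184): 11010000001
Gen 5 (rule 161): 00100111100
Gen 6 (rule 184): 00010111010
Gen 7 (rule 161): 11001010100
Gen 8 (rule 184): 10100101010
Gen 9 (rule 161): 01000010100

Answer: 01000010100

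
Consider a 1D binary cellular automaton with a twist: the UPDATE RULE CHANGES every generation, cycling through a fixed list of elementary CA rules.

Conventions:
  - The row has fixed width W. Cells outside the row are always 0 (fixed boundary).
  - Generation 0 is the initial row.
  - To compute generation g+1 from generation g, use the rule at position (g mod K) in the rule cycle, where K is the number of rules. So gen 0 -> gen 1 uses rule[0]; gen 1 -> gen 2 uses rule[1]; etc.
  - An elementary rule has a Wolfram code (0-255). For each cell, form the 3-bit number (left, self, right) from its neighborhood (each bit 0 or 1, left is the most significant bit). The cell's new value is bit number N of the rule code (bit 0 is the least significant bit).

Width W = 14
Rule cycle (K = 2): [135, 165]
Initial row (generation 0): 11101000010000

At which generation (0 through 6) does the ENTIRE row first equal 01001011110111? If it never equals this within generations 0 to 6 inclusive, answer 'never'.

Answer: 1

Derivation:
Gen 0: 11101000010000
Gen 1 (rule 135): 01001011110111
Gen 2 (rule 165): 01001101101010
Gen 3 (rule 135): 11010000001010
Gen 4 (rule 165): 00110111101110
Gen 5 (rule 135): 11000011000100
Gen 6 (rule 165): 00011000010101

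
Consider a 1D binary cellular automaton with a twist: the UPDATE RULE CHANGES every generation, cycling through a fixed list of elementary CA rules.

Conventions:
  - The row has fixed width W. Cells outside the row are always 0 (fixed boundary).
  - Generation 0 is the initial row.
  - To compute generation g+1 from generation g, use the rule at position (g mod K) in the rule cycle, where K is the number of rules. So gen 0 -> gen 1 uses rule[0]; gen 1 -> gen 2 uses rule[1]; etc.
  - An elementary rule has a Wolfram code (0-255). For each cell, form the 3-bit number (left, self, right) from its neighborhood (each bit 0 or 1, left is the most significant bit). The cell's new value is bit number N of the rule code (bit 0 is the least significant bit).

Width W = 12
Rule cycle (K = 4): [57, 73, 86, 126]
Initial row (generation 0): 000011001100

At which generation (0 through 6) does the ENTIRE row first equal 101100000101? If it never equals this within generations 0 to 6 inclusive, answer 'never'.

Gen 0: 000011001100
Gen 1 (rule 57): 111010101011
Gen 2 (rule 73): 101000000011
Gen 3 (rule 86): 101100000101
Gen 4 (rule 126): 111110001111
Gen 5 (rule 57): 100001101000
Gen 6 (rule 73): 001101100011

Answer: 3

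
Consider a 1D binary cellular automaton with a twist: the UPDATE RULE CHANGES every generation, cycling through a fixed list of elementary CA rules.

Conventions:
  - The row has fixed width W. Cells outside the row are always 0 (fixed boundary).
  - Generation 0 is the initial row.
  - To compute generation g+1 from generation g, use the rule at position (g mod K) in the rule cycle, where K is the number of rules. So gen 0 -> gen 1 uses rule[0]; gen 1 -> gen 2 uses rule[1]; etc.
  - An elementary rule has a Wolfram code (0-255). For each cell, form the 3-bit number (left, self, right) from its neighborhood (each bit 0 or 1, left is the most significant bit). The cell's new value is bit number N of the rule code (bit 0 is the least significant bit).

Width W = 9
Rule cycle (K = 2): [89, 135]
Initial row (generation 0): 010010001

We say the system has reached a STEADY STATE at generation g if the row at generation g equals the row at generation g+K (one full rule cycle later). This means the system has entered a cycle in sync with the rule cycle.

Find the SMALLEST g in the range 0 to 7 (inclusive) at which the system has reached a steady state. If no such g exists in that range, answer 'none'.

Gen 0: 010010001
Gen 1 (rule 89): 001001100
Gen 2 (rule 135): 111010001
Gen 3 (rule 89): 101001100
Gen 4 (rule 135): 101010001
Gen 5 (rule 89): 000001100
Gen 6 (rule 135): 111110001
Gen 7 (rule 89): 100011100
Gen 8 (rule 135): 101101001
Gen 9 (rule 89): 001100100

Answer: none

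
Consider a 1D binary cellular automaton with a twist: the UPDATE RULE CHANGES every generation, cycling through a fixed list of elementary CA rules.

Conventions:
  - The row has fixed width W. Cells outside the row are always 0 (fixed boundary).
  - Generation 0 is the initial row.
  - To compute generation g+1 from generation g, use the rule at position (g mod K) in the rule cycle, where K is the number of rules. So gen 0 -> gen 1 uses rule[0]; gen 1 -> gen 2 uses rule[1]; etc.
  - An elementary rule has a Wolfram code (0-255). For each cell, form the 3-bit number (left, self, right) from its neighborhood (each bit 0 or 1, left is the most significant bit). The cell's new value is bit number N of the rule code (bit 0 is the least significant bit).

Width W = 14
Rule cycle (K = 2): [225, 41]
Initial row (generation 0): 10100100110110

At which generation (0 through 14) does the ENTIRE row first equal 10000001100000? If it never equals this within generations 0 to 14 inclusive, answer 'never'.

Answer: 8

Derivation:
Gen 0: 10100100110110
Gen 1 (rule 225): 01000000011010
Gen 2 (rule 41): 00011111010100
Gen 3 (rule 225): 11001111101001
Gen 4 (rule 41): 10001000010000
Gen 5 (rule 225): 00100011000111
Gen 6 (rule 41): 10001010010100
Gen 7 (rule 225): 00100100001001
Gen 8 (rule 41): 10000001100000
Gen 9 (rule 225): 00111100101111
Gen 10 (rule 41): 10100000011000
Gen 11 (rule 225): 01001111001011
Gen 12 (rule 41): 00001000000110
Gen 13 (rule 225): 11100011110010
Gen 14 (rule 41): 10001010000000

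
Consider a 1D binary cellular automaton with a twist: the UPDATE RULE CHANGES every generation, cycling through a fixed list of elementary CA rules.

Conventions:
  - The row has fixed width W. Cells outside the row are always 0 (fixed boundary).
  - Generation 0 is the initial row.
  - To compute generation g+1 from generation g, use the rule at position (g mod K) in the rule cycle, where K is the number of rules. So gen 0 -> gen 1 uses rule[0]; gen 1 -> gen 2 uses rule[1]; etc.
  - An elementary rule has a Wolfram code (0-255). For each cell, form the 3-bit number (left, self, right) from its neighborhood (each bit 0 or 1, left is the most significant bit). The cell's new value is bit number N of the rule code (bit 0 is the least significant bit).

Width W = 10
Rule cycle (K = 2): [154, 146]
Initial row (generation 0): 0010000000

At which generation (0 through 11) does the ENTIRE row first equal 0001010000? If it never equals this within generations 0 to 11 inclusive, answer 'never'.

Answer: 9

Derivation:
Gen 0: 0010000000
Gen 1 (rule 154): 0101000000
Gen 2 (rule 146): 1000100000
Gen 3 (rule 154): 0101010000
Gen 4 (rule 146): 1000001000
Gen 5 (rule 154): 0100010100
Gen 6 (rule 146): 1010100010
Gen 7 (rule 154): 0000010101
Gen 8 (rule 146): 0000100000
Gen 9 (rule 154): 0001010000
Gen 10 (rule 146): 0010001000
Gen 11 (rule 154): 0101010100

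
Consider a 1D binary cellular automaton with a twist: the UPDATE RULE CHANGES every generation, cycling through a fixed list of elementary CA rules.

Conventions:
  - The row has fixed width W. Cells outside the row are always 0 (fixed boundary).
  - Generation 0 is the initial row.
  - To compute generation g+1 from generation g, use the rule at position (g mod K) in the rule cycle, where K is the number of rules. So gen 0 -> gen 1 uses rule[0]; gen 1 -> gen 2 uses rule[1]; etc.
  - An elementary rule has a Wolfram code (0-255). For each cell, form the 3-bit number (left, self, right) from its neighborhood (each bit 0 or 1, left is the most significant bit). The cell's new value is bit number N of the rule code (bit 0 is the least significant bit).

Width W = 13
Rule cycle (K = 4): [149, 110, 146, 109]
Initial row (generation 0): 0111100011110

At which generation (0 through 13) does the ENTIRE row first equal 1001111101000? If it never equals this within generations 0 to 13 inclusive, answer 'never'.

Gen 0: 0111100011110
Gen 1 (rule 149): 0011011001101
Gen 2 (rule 110): 0111111011111
Gen 3 (rule 146): 1011110001110
Gen 4 (rule 109): 1110010101010
Gen 5 (rule 149): 0101010101011
Gen 6 (rule 110): 1111111111111
Gen 7 (rule 146): 0111111111110
Gen 8 (rule 109): 0100000000010
Gen 9 (rule 149): 0111111111011
Gen 10 (rule 110): 1100000001111
Gen 11 (rule 146): 0010000010110
Gen 12 (rule 109): 1010111011110
Gen 13 (rule 149): 1010010001101

Answer: never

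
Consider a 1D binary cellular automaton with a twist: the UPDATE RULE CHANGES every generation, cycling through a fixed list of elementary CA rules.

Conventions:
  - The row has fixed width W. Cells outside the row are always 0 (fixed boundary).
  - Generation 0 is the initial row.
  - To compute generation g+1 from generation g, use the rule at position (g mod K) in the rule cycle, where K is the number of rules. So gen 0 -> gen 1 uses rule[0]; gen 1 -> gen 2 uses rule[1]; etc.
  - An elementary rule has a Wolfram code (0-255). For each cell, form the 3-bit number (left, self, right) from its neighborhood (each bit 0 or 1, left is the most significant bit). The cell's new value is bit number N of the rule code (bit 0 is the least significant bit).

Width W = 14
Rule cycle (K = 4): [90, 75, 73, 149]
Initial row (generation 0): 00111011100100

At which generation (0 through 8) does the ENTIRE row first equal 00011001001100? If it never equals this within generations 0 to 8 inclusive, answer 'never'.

Answer: 5

Derivation:
Gen 0: 00111011100100
Gen 1 (rule 90): 01101010111010
Gen 2 (rule 75): 11100000101000
Gen 3 (rule 73): 10101110000011
Gen 4 (rule 149): 10100101111000
Gen 5 (rule 90): 00011001001100
Gen 6 (rule 75): 11111010011101
Gen 7 (rule 73): 10001000010100
Gen 8 (rule 149): 11101111010111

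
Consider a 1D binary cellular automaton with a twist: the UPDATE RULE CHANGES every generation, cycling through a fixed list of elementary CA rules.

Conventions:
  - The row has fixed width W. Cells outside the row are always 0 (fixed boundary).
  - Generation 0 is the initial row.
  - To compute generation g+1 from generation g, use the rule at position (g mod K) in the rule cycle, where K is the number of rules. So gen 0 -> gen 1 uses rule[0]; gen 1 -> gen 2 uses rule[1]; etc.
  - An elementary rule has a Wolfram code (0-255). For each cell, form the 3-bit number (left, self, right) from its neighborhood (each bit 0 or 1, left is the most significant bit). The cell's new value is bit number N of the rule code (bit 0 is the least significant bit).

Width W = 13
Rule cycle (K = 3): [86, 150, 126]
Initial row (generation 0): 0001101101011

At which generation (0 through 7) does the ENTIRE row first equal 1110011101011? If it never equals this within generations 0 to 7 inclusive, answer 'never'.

Answer: never

Derivation:
Gen 0: 0001101101011
Gen 1 (rule 86): 0010100101001
Gen 2 (rule 150): 0110111101111
Gen 3 (rule 126): 1111100111001
Gen 4 (rule 86): 0000111001111
Gen 5 (rule 150): 0001010110110
Gen 6 (rule 126): 0011111111111
Gen 7 (rule 86): 0100000000001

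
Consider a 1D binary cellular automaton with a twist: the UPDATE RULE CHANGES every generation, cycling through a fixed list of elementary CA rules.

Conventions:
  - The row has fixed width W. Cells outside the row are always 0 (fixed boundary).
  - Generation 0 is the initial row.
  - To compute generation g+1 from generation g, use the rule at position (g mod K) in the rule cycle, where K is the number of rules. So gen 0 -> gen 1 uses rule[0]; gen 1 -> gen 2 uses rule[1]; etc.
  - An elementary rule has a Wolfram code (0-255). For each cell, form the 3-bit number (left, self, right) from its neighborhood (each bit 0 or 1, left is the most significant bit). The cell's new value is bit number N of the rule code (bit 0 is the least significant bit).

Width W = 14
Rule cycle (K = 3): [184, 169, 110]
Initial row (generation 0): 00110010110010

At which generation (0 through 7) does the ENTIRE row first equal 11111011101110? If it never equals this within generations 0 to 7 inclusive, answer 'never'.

Gen 0: 00110010110010
Gen 1 (rule 184): 00101001101001
Gen 2 (rule 169): 10010001010000
Gen 3 (rule 110): 10110011110000
Gen 4 (rule 184): 01101011101000
Gen 5 (rule 169): 01010111010011
Gen 6 (rule 110): 11111101110111
Gen 7 (rule 184): 11111011101110

Answer: 7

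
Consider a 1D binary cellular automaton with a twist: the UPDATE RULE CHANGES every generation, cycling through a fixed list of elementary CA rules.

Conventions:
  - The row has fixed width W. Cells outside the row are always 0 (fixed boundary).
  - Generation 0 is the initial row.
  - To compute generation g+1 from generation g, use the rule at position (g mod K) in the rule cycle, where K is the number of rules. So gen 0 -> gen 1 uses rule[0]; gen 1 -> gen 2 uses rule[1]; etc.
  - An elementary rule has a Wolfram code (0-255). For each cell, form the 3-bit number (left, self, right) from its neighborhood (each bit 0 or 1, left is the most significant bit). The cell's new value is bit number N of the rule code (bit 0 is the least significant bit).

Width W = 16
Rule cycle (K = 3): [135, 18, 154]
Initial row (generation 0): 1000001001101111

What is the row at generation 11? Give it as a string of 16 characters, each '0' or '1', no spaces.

Answer: 0000000000000000

Derivation:
Gen 0: 1000001001101111
Gen 1 (rule 135): 1011111010000110
Gen 2 (rule 18): 0000000001001001
Gen 3 (rule 154): 0000000010110110
Gen 4 (rule 135): 1111111110000000
Gen 5 (rule 18): 0000000001000000
Gen 6 (rule 154): 0000000010100000
Gen 7 (rule 135): 1111111110101111
Gen 8 (rule 18): 0000000000000000
Gen 9 (rule 154): 0000000000000000
Gen 10 (rule 135): 1111111111111111
Gen 11 (rule 18): 0000000000000000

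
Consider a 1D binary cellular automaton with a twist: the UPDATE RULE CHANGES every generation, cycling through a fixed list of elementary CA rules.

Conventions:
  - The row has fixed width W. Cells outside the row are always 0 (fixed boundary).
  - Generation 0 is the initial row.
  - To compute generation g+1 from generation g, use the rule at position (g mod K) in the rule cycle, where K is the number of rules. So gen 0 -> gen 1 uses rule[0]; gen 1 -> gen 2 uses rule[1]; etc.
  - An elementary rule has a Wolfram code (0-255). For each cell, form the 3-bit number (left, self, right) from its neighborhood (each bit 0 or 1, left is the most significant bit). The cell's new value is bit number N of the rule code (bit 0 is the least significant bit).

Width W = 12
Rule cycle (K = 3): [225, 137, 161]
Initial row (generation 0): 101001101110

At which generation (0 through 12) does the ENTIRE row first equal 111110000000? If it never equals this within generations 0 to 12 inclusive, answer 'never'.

Answer: 11

Derivation:
Gen 0: 101001101110
Gen 1 (rule 225): 010000110110
Gen 2 (rule 137): 000110100100
Gen 3 (rule 161): 110001000001
Gen 4 (rule 225): 010100011100
Gen 5 (rule 137): 000001011001
Gen 6 (rule 161): 111100100000
Gen 7 (rule 225): 011100001111
Gen 8 (rule 137): 011001101110
Gen 9 (rule 161): 000000010100
Gen 10 (rule 225): 111111001001
Gen 11 (rule 137): 111110000000
Gen 12 (rule 161): 011100111111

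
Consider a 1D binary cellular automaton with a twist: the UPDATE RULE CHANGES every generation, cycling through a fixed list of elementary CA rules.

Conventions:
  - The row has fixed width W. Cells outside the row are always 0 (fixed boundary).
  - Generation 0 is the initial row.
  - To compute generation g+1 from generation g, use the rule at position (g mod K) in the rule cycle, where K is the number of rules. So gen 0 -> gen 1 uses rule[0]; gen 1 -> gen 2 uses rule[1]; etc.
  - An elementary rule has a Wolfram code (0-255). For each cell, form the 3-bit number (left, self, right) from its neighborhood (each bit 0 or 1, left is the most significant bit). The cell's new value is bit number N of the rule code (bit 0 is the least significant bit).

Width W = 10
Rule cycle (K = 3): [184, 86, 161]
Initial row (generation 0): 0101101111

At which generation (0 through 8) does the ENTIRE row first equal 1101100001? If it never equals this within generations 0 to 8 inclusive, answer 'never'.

Answer: never

Derivation:
Gen 0: 0101101111
Gen 1 (rule 184): 0011011110
Gen 2 (rule 86): 0101000011
Gen 3 (rule 161): 0010011000
Gen 4 (rule 184): 0001010100
Gen 5 (rule 86): 0011010110
Gen 6 (rule 161): 1000101000
Gen 7 (rule 184): 0100010100
Gen 8 (rule 86): 1110110110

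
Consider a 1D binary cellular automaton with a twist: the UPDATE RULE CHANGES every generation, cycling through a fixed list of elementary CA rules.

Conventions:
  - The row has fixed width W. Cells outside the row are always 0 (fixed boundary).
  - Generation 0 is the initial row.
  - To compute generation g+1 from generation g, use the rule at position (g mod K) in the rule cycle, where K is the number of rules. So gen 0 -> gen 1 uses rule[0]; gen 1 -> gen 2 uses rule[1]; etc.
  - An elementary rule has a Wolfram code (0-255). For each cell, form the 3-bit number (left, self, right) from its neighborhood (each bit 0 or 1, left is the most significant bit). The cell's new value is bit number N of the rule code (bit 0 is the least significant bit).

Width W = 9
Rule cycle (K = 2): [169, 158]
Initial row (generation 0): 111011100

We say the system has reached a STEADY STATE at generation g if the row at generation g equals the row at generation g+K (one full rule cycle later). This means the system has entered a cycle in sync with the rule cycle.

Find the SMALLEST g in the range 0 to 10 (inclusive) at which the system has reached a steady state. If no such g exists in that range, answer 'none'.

Gen 0: 111011100
Gen 1 (rule 169): 110111001
Gen 2 (rule 158): 100110111
Gen 3 (rule 169): 000101110
Gen 4 (rule 158): 001101101
Gen 5 (rule 169): 101011010
Gen 6 (rule 158): 101010011
Gen 7 (rule 169): 010100010
Gen 8 (rule 158): 110110111
Gen 9 (rule 169): 101101110
Gen 10 (rule 158): 101001101
Gen 11 (rule 169): 010001010
Gen 12 (rule 158): 111011011

Answer: none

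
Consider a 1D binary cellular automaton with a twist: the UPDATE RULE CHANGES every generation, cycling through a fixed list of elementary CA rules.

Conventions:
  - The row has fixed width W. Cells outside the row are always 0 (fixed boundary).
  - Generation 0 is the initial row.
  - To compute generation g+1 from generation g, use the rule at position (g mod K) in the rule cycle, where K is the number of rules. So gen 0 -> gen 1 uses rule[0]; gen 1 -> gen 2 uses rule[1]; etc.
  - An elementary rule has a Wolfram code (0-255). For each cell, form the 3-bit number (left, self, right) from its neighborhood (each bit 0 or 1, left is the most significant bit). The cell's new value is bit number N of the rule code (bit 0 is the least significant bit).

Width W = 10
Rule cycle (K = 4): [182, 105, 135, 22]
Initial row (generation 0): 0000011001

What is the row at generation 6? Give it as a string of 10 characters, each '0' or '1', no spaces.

Gen 0: 0000011001
Gen 1 (rule 182): 0000100111
Gen 2 (rule 105): 1110000101
Gen 3 (rule 135): 0100111101
Gen 4 (rule 22): 1111000001
Gen 5 (rule 182): 0110100011
Gen 6 (rule 105): 0111001011

Answer: 0111001011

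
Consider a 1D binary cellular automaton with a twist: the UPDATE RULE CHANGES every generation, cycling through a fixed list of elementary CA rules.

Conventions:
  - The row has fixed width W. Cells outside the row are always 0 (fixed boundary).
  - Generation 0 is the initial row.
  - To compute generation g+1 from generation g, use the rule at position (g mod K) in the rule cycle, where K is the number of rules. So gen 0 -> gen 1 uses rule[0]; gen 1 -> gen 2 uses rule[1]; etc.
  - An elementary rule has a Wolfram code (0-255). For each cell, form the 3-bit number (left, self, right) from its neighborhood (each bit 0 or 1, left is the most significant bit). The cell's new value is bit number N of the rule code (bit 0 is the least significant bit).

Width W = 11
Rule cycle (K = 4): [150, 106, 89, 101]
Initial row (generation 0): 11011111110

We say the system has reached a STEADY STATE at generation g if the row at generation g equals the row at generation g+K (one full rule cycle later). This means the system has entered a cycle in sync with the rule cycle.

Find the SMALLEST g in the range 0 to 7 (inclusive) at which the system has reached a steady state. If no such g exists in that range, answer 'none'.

Gen 0: 11011111110
Gen 1 (rule 150): 00001111101
Gen 2 (rule 106): 00011000110
Gen 3 (rule 89): 11011110111
Gen 4 (rule 101): 01100011001
Gen 5 (rule 150): 10010100111
Gen 6 (rule 106): 00101001101
Gen 7 (rule 89): 10000101100
Gen 8 (rule 101): 10110110101
Gen 9 (rule 150): 10000000101
Gen 10 (rule 106): 00000001010
Gen 11 (rule 89): 11111100001

Answer: none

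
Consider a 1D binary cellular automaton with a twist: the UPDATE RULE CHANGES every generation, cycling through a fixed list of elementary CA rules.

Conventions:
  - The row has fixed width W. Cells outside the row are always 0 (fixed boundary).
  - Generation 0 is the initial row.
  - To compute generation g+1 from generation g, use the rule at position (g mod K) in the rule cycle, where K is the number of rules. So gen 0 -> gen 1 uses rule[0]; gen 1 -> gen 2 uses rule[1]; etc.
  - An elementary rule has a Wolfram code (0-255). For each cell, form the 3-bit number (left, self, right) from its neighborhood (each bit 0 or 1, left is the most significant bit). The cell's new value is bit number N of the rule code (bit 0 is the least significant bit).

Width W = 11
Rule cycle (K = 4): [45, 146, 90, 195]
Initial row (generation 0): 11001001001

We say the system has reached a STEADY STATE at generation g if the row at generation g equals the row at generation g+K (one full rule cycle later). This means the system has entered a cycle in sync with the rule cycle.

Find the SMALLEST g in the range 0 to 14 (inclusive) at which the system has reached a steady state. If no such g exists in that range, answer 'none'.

Answer: none

Derivation:
Gen 0: 11001001001
Gen 1 (rule 45): 10001001001
Gen 2 (rule 146): 01010110110
Gen 3 (rule 90): 10000110111
Gen 4 (rule 195): 00111010011
Gen 5 (rule 45): 10100110010
Gen 6 (rule 146): 00011001101
Gen 7 (rule 90): 00111111100
Gen 8 (rule 195): 11011111101
Gen 9 (rule 45): 10110000011
Gen 10 (rule 146): 00001000100
Gen 11 (rule 90): 00010101010
Gen 12 (rule 195): 11100000000
Gen 13 (rule 45): 10001111111
Gen 14 (rule 146): 01010111110
Gen 15 (rule 90): 10000100011
Gen 16 (rule 195): 00111001101
Gen 17 (rule 45): 10100001011
Gen 18 (rule 146): 00010010000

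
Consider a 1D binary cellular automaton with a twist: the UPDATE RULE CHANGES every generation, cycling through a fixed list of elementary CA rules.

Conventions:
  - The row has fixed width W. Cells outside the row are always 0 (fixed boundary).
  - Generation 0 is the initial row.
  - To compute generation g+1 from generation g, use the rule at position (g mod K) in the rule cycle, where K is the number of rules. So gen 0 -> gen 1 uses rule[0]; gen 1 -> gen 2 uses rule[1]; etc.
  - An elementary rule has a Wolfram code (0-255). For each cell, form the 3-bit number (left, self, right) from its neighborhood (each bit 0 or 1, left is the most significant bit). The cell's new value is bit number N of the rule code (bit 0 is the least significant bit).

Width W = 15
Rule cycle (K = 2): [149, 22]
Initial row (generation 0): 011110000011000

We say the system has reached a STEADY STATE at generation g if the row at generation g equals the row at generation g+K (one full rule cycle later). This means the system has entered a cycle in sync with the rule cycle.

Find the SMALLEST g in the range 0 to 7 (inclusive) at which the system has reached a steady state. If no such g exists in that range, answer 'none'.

Answer: 6

Derivation:
Gen 0: 011110000011000
Gen 1 (rule 149): 001101111000111
Gen 2 (rule 22): 010000000101000
Gen 3 (rule 149): 011111110101111
Gen 4 (rule 22): 100000000100000
Gen 5 (rule 149): 111111110111111
Gen 6 (rule 22): 000000000000000
Gen 7 (rule 149): 111111111111111
Gen 8 (rule 22): 000000000000000
Gen 9 (rule 149): 111111111111111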